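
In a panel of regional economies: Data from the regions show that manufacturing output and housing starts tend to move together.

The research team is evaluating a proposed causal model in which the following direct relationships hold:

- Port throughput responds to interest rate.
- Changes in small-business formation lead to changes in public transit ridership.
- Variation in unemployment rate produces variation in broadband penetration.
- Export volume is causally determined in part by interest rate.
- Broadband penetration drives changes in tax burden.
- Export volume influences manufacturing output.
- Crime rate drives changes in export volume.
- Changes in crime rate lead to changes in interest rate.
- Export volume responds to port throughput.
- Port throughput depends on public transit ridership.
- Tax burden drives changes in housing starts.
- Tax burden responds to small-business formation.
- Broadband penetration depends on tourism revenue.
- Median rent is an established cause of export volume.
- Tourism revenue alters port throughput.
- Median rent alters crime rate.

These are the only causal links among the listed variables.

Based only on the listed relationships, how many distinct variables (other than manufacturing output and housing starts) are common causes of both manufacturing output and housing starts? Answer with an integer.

The common causes are: small-business formation (to manufacturing output via small-business formation → public transit ridership → port throughput → export volume → manufacturing output; to housing starts via small-business formation → tax burden → housing starts); tourism revenue (to manufacturing output via tourism revenue → port throughput → export volume → manufacturing output; to housing starts via tourism revenue → broadband penetration → tax burden → housing starts).
Every other variable lacks a causal path to at least one of manufacturing output and housing starts.

2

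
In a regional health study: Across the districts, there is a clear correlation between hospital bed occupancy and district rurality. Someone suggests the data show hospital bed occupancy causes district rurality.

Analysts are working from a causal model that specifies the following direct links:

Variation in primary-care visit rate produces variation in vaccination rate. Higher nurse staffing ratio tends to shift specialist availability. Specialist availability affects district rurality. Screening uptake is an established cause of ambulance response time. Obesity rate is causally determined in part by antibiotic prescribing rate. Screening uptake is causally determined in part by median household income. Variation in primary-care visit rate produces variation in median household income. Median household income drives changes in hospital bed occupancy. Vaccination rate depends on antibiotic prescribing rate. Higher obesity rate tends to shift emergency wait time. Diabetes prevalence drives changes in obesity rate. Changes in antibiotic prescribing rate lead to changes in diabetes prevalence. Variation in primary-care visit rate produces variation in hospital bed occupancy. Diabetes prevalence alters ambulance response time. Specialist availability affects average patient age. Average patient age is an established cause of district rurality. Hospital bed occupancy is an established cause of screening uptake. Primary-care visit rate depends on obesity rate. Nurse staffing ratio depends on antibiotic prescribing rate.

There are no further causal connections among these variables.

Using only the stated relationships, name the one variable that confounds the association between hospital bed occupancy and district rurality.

antibiotic prescribing rate

Antibiotic prescribing rate has a causal path to hospital bed occupancy (antibiotic prescribing rate → obesity rate → primary-care visit rate → hospital bed occupancy) and a separate causal path to district rurality (antibiotic prescribing rate → nurse staffing ratio → specialist availability → district rurality), so it is a common cause of both.
No stated relationship gives hospital bed occupancy a causal route to district rurality, so the correlation is explained by the shared upstream cause rather than a direct effect.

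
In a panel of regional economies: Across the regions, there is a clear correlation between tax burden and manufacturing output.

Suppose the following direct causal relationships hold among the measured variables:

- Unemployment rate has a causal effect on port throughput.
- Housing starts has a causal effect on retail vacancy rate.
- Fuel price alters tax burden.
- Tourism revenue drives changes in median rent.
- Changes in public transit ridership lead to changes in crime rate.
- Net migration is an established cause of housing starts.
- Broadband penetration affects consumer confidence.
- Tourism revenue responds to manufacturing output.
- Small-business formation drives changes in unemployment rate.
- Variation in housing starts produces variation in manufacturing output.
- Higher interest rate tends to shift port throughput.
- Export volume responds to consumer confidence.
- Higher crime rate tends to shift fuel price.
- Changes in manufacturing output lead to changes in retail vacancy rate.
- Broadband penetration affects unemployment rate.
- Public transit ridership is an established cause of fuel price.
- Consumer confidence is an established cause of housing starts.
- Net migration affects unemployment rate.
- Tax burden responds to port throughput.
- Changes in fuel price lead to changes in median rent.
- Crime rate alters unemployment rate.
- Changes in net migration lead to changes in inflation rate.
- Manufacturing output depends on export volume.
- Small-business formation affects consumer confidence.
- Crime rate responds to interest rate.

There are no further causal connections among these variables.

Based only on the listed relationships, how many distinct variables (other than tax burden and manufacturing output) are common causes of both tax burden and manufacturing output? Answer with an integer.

3

The common causes are: broadband penetration (to tax burden via broadband penetration → unemployment rate → port throughput → tax burden; to manufacturing output via broadband penetration → consumer confidence → export volume → manufacturing output); net migration (to tax burden via net migration → unemployment rate → port throughput → tax burden; to manufacturing output via net migration → housing starts → manufacturing output); small-business formation (to tax burden via small-business formation → unemployment rate → port throughput → tax burden; to manufacturing output via small-business formation → consumer confidence → export volume → manufacturing output).
Every other variable lacks a causal path to at least one of tax burden and manufacturing output.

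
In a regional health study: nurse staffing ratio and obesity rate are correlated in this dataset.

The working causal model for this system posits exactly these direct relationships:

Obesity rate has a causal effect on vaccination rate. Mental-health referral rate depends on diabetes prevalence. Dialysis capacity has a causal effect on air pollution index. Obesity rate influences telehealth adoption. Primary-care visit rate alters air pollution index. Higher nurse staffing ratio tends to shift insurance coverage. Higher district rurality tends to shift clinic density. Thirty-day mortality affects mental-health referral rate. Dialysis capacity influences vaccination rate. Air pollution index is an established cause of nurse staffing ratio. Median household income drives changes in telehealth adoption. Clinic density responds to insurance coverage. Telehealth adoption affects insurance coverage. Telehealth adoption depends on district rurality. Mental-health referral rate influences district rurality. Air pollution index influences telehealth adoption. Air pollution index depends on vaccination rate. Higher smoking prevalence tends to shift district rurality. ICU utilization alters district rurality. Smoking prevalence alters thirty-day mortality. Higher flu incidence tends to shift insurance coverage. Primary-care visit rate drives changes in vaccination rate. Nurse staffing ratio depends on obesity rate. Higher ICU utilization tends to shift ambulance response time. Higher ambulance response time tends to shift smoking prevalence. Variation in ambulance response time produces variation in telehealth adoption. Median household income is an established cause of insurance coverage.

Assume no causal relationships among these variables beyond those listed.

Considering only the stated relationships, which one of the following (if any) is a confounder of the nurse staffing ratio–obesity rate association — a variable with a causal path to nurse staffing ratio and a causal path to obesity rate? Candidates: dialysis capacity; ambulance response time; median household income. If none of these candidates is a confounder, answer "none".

None of the listed candidates has causal paths to both nurse staffing ratio and obesity rate in the stated relationships, so none is a common cause.

none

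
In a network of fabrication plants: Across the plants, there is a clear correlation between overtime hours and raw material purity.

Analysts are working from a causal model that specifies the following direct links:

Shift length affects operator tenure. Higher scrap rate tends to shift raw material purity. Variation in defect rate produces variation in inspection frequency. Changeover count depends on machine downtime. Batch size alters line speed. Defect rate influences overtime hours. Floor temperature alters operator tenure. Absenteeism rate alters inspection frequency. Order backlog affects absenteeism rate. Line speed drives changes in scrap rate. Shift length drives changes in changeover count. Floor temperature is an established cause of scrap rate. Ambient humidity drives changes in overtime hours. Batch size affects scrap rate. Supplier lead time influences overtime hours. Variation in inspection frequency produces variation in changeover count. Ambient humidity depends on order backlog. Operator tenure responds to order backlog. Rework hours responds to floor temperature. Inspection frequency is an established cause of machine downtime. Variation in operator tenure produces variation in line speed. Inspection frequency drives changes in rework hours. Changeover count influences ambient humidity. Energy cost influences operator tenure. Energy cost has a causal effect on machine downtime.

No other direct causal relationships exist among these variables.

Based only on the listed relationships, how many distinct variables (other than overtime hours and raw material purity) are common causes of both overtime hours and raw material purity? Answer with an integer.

The common causes are: energy cost (to overtime hours via energy cost → machine downtime → changeover count → ambient humidity → overtime hours; to raw material purity via energy cost → operator tenure → line speed → scrap rate → raw material purity); order backlog (to overtime hours via order backlog → ambient humidity → overtime hours; to raw material purity via order backlog → operator tenure → line speed → scrap rate → raw material purity); shift length (to overtime hours via shift length → changeover count → ambient humidity → overtime hours; to raw material purity via shift length → operator tenure → line speed → scrap rate → raw material purity).
Every other variable lacks a causal path to at least one of overtime hours and raw material purity.

3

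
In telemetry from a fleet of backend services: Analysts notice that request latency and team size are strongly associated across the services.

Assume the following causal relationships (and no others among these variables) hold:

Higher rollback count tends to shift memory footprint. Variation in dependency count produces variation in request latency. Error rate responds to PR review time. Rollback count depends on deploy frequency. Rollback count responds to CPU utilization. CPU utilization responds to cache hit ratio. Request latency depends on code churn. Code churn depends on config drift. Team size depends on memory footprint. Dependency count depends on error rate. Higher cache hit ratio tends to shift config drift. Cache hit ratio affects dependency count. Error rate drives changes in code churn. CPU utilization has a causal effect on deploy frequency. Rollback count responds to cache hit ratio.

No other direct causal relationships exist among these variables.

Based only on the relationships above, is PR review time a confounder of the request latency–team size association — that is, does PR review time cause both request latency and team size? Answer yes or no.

PR review time has no stated causal path to team size. A confounder must cause both variables, so PR review time does not qualify.

no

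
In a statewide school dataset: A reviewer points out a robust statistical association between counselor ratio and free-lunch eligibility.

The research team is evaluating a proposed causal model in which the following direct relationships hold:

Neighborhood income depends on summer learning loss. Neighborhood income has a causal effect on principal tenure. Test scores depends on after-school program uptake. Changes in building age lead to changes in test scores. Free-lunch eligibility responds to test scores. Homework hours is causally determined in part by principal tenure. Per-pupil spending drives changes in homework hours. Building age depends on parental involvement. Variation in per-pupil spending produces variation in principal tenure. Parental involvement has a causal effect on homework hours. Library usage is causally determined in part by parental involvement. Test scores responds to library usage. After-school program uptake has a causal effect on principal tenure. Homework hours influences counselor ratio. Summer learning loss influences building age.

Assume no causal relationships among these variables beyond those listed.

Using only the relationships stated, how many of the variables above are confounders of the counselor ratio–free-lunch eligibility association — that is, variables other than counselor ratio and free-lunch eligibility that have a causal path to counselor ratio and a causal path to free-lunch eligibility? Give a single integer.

The common causes are: after-school program uptake (to counselor ratio via after-school program uptake → principal tenure → homework hours → counselor ratio; to free-lunch eligibility via after-school program uptake → test scores → free-lunch eligibility); parental involvement (to counselor ratio via parental involvement → homework hours → counselor ratio; to free-lunch eligibility via parental involvement → building age → test scores → free-lunch eligibility); summer learning loss (to counselor ratio via summer learning loss → neighborhood income → principal tenure → homework hours → counselor ratio; to free-lunch eligibility via summer learning loss → building age → test scores → free-lunch eligibility).
Every other variable lacks a causal path to at least one of counselor ratio and free-lunch eligibility.

3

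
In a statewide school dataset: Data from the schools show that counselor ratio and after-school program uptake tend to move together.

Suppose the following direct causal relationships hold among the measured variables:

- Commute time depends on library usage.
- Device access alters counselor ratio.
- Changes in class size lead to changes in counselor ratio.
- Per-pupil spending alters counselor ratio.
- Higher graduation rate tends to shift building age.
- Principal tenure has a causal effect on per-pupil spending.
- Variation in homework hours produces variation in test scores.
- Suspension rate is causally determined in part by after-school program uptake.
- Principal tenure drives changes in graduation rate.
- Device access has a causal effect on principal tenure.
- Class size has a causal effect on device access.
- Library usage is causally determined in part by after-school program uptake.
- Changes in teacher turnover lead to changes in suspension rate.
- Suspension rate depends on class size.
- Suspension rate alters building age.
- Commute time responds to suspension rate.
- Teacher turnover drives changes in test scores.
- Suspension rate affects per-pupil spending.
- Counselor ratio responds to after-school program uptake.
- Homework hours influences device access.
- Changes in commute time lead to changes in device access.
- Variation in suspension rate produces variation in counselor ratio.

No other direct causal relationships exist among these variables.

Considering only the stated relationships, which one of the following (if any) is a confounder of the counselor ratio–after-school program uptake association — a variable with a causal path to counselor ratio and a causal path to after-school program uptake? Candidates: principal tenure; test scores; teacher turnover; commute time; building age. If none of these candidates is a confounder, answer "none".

None of the listed candidates has causal paths to both counselor ratio and after-school program uptake in the stated relationships, so none is a common cause.

none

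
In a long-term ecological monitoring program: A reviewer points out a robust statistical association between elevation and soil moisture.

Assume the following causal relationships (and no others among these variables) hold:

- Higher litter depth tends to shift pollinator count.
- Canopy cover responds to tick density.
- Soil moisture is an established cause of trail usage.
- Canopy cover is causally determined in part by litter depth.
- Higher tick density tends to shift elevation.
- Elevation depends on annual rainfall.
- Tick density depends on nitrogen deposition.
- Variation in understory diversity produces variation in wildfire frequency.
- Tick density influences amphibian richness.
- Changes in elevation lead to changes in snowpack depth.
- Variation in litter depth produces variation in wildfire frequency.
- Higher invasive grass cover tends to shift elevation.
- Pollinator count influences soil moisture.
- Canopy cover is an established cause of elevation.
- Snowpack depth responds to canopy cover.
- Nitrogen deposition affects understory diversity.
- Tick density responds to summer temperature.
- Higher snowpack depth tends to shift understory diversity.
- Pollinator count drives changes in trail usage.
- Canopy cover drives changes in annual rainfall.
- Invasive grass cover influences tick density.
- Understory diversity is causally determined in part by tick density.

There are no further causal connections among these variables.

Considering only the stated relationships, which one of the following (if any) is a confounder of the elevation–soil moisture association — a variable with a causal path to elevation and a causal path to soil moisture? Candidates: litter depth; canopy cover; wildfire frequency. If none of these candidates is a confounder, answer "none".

Litter depth causes elevation (litter depth → canopy cover → elevation) and also causes soil moisture (litter depth → pollinator count → soil moisture); it is a common cause of both.
Each of the other candidates lacks a causal path to at least one of elevation and soil moisture, so they do not confound the relationship.

litter depth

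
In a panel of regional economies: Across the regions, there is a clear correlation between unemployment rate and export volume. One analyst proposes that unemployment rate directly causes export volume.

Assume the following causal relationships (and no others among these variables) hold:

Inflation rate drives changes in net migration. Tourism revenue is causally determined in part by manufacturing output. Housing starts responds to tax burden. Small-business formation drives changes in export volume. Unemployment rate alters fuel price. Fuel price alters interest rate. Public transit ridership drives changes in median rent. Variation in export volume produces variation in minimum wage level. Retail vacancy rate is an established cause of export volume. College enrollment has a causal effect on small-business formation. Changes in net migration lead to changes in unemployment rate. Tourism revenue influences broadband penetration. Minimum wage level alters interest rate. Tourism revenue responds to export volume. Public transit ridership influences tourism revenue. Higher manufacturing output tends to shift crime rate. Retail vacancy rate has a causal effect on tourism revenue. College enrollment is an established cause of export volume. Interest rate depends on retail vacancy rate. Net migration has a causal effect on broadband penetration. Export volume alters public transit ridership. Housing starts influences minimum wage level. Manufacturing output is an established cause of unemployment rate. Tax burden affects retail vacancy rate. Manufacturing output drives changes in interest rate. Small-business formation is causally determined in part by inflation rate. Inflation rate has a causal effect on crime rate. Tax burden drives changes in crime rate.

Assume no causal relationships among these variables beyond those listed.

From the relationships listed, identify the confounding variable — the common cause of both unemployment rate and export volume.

inflation rate

Inflation rate has a causal path to unemployment rate (inflation rate → net migration → unemployment rate) and a separate causal path to export volume (inflation rate → small-business formation → export volume), so it is a common cause of both.
No stated relationship gives unemployment rate a causal route to export volume, so the correlation is explained by the shared upstream cause rather than a direct effect.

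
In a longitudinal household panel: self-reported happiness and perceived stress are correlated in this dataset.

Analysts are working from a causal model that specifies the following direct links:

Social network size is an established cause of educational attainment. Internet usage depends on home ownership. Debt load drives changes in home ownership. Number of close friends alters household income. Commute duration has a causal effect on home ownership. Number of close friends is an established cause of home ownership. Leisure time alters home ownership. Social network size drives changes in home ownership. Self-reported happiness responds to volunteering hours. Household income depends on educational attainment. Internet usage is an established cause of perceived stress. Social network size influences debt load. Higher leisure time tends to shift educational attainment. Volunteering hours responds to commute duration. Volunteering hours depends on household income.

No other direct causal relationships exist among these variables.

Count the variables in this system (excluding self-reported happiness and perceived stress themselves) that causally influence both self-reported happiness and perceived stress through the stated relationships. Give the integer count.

4

The common causes are: commute duration (to self-reported happiness via commute duration → volunteering hours → self-reported happiness; to perceived stress via commute duration → home ownership → internet usage → perceived stress); leisure time (to self-reported happiness via leisure time → educational attainment → household income → volunteering hours → self-reported happiness; to perceived stress via leisure time → home ownership → internet usage → perceived stress); number of close friends (to self-reported happiness via number of close friends → household income → volunteering hours → self-reported happiness; to perceived stress via number of close friends → home ownership → internet usage → perceived stress); social network size (to self-reported happiness via social network size → educational attainment → household income → volunteering hours → self-reported happiness; to perceived stress via social network size → home ownership → internet usage → perceived stress).
Every other variable lacks a causal path to at least one of self-reported happiness and perceived stress.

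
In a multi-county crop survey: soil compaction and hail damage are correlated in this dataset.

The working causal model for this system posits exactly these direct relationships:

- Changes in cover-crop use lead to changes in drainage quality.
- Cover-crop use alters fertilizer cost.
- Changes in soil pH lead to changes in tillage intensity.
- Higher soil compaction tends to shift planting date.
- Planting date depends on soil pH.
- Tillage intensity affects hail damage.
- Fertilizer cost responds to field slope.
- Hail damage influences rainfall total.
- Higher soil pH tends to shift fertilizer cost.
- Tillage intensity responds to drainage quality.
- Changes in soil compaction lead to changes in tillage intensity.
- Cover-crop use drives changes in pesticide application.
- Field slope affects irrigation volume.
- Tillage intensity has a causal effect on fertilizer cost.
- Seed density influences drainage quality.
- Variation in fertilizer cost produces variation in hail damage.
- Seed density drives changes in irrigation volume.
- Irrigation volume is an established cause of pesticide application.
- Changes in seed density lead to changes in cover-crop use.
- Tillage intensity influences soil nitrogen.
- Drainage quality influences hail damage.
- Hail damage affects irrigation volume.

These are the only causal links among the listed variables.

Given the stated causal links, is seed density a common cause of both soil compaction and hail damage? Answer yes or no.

no

Seed density has no stated causal path to soil compaction. A confounder must cause both variables, so seed density does not qualify.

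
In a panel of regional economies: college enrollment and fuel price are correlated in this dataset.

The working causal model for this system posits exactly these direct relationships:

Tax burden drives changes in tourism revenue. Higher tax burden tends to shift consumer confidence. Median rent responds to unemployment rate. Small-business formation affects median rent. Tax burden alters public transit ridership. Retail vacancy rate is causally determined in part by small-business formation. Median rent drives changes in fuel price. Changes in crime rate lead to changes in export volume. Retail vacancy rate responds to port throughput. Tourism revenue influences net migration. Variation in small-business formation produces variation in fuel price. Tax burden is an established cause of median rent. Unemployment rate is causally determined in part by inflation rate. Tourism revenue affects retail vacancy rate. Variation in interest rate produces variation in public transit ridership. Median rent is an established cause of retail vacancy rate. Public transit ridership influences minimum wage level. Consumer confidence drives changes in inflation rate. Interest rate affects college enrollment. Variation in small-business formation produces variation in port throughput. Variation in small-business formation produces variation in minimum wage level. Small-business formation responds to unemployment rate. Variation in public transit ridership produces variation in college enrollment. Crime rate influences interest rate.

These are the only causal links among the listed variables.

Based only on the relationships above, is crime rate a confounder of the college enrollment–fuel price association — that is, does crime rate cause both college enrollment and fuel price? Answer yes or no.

no

Crime rate has no stated causal path to fuel price. A confounder must cause both variables, so crime rate does not qualify.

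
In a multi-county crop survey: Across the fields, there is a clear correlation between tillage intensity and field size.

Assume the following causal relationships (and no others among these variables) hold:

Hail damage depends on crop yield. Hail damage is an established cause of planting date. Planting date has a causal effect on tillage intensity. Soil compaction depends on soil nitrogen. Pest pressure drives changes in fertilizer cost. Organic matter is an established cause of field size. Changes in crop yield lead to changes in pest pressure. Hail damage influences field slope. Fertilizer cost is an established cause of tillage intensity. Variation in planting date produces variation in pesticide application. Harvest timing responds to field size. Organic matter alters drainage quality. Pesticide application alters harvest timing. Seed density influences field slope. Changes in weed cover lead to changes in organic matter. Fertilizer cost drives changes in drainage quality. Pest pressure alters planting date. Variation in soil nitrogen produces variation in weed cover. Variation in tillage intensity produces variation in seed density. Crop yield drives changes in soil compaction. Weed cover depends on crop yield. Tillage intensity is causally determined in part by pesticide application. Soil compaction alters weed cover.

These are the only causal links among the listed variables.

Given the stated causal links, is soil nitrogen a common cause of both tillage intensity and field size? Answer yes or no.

Soil nitrogen has no stated causal path to tillage intensity. A confounder must cause both variables, so soil nitrogen does not qualify.

no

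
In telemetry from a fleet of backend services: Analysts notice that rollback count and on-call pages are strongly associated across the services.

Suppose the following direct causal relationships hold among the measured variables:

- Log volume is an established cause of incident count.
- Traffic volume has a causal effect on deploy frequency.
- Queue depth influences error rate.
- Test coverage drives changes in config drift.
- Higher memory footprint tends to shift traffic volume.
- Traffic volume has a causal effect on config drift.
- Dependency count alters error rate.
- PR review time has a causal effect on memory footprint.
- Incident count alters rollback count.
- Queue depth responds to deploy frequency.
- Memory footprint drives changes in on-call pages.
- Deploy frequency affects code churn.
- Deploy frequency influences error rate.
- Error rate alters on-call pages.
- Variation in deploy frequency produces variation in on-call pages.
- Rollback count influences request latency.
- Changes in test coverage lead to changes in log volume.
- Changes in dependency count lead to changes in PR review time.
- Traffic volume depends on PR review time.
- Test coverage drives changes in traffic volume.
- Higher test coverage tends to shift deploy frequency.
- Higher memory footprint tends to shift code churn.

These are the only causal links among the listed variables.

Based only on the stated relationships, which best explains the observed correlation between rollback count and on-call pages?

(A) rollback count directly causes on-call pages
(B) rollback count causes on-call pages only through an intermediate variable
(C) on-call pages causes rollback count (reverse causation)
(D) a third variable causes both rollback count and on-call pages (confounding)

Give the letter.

Test coverage causes rollback count (test coverage → log volume → incident count → rollback count) and on-call pages (test coverage → deploy frequency → on-call pages) — a common cause creating the correlation.
There is no stated path from rollback count to on-call pages or from on-call pages to rollback count, so neither direct nor reverse causation applies.

D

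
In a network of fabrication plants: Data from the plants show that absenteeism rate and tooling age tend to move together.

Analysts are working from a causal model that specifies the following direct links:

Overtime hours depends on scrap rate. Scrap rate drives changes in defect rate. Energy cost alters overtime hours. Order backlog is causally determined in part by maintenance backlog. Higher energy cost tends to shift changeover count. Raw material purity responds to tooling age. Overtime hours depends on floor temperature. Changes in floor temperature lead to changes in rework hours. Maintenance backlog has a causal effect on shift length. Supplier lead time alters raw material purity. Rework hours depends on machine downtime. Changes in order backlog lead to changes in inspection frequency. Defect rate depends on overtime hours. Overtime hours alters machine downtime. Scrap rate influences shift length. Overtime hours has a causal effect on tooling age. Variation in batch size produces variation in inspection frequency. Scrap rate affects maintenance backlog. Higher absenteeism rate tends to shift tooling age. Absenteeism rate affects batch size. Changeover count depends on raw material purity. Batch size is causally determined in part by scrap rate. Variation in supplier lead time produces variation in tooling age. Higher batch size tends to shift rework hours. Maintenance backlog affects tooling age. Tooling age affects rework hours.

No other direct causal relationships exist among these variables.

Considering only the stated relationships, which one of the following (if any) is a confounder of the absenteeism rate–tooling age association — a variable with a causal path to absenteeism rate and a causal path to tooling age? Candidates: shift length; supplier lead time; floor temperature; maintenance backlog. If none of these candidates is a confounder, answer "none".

none

None of the listed candidates has causal paths to both absenteeism rate and tooling age in the stated relationships, so none is a common cause.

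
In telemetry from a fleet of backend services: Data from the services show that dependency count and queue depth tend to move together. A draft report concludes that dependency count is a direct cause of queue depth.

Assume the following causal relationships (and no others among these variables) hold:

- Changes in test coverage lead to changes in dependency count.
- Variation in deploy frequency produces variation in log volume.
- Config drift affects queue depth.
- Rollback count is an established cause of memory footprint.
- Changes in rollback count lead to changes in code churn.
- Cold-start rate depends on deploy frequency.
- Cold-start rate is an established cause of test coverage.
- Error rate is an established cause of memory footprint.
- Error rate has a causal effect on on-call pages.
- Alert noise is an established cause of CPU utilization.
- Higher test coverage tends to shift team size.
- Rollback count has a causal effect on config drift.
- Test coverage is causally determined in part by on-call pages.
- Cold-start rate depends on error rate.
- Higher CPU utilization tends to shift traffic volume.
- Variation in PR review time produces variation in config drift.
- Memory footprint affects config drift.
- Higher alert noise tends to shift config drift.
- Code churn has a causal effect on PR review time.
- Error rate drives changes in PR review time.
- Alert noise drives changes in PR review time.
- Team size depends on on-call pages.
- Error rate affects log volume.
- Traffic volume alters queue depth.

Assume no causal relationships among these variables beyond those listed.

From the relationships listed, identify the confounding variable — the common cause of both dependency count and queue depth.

error rate

Error rate has a causal path to dependency count (error rate → on-call pages → test coverage → dependency count) and a separate causal path to queue depth (error rate → PR review time → config drift → queue depth), so it is a common cause of both.
No stated relationship gives dependency count a causal route to queue depth, so the correlation is explained by the shared upstream cause rather than a direct effect.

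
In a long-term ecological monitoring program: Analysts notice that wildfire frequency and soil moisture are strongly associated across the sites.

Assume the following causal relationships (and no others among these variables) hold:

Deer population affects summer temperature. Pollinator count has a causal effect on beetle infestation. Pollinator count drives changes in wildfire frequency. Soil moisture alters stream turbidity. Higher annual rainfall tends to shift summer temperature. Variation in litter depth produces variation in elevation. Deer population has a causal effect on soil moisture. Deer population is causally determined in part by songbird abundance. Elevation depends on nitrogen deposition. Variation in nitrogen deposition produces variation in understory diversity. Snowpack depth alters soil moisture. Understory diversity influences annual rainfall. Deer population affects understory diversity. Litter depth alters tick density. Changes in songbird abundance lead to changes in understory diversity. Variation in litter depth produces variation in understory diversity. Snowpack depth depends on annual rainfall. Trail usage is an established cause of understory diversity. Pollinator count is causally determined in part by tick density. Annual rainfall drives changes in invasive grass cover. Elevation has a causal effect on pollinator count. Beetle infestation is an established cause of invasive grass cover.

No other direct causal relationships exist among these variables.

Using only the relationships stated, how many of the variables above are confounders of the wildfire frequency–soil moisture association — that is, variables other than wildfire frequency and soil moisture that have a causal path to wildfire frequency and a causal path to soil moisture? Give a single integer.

The common causes are: litter depth (to wildfire frequency via litter depth → tick density → pollinator count → wildfire frequency; to soil moisture via litter depth → understory diversity → annual rainfall → snowpack depth → soil moisture); nitrogen deposition (to wildfire frequency via nitrogen deposition → elevation → pollinator count → wildfire frequency; to soil moisture via nitrogen deposition → understory diversity → annual rainfall → snowpack depth → soil moisture).
Every other variable lacks a causal path to at least one of wildfire frequency and soil moisture.

2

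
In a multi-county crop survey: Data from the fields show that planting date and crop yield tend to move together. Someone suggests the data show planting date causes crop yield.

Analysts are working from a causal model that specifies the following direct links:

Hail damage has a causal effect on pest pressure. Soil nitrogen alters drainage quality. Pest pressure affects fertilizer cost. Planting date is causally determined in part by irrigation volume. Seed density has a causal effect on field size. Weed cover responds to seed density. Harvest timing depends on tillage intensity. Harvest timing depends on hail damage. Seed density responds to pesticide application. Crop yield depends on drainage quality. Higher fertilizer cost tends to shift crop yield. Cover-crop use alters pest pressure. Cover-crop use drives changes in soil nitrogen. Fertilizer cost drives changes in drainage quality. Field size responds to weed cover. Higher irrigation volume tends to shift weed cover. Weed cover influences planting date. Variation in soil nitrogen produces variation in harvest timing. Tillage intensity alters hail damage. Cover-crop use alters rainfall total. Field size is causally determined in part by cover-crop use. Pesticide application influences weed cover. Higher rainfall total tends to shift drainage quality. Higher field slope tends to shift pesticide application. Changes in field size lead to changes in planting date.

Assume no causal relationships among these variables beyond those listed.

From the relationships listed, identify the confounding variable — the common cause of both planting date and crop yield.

Cover-crop use has a causal path to planting date (cover-crop use → field size → planting date) and a separate causal path to crop yield (cover-crop use → rainfall total → drainage quality → crop yield), so it is a common cause of both.
No stated relationship gives planting date a causal route to crop yield, so the correlation is explained by the shared upstream cause rather than a direct effect.

cover-crop use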